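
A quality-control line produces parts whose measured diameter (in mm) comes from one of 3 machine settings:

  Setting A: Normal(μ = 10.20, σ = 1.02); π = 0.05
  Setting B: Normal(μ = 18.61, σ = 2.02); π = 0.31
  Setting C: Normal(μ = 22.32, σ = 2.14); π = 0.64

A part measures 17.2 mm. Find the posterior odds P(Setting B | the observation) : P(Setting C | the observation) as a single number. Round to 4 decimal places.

7.0377

The posterior odds equal the prior odds times the likelihood ratio: (P(Z=i)/P(Z=j))·(f_i(x)/f_j(x)).
Evaluate each component's likelihood at the observed value:
  L_A = (1/(1.02·√(2π)))·exp(−(17.2−10.20)²/(2·1.02²)) = 0.391120·exp(-23.54864) = 2.31882e-11
  L_B = (1/(2.02·√(2π)))·exp(−(17.2−18.61)²/(2·2.02²)) = 0.197496·exp(-0.24362) = 0.154795
  L_C = (1/(2.14·√(2π)))·exp(−(17.2−22.32)²/(2·2.14²)) = 0.186422·exp(-2.86208) = 0.0106539
Posterior odds = (P(Z=B)·L_B) / (P(Z=C)·L_C) = (0.31·0.154795) / (0.64·0.0106539) = 0.0479865 / 0.0068185 ≈ 7.0377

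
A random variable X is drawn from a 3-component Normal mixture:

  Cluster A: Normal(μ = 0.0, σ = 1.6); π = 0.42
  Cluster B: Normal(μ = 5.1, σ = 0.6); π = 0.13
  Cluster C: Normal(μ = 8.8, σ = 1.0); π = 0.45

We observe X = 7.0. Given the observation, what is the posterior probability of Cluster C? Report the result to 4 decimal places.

P(component k | x) = w_k·f_k(x) / marginal(x), where marginal(x) = Σ_j w_j·f_j(x).
Evaluate each component's likelihood at the observed value:
  f_A = 1.73963e-05
  f_B = 0.00441829
  f_C = 0.0789502
Weight by the priors:
  w_A·f_A = 0.42 × 1.73963e-05 = 7.30643e-06
  w_B·f_B = 0.13 × 0.00441829 = 0.000574378
  w_C·f_C = 0.45 × 0.0789502 = 0.0355276
Sum: 7.30643e-06 + 0.000574378 + 0.0355276 = 0.0361093
Responsibility of Cluster C: 0.0355276 / 0.0361093 ≈ 0.9839

0.9839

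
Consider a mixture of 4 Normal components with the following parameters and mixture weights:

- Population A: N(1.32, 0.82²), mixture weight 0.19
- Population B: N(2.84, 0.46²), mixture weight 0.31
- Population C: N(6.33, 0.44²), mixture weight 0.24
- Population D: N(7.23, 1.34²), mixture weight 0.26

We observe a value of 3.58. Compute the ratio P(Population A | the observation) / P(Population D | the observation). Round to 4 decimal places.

1.0933

The posterior odds equal the prior odds times the likelihood ratio: (π_i/π_j)·(f_i(x)/f_j(x)).
Evaluate each component's likelihood at the observed value:
  f_A = (1/(0.82·√(2π)))·exp(−(3.58−1.32)²/(2·0.82²)) = 0.486515·exp(-3.79804) = 0.0109051
  f_B = (1/(0.46·√(2π)))·exp(−(3.58−2.84)²/(2·0.46²)) = 0.867266·exp(-1.29395) = 0.237792
  f_C = (1/(0.44·√(2π)))·exp(−(3.58−6.33)²/(2·0.44²)) = 0.906687·exp(-19.53125) = 2.98637e-09
  f_D = (1/(1.34·√(2π)))·exp(−(3.58−7.23)²/(2·1.34²)) = 0.297718·exp(-3.70976) = 0.00728913
Posterior odds = (π_A·f_A) / (π_D·f_D) = (0.19·0.0109051) / (0.26·0.00728913) = 0.00207197 / 0.00189517 ≈ 1.0933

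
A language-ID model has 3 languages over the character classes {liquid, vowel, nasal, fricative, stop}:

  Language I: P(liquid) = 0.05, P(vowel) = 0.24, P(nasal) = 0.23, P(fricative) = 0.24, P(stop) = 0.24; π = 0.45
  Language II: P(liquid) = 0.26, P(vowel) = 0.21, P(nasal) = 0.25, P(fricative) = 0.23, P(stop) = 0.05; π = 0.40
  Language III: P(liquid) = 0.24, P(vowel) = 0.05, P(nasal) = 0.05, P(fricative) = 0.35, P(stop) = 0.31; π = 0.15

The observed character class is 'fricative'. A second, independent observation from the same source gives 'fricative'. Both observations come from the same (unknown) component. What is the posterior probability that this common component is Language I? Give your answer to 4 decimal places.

0.3960

By Bayes' theorem, P(k | x) = w_k f_k(x) / Σ_j w_j f_j(x).
Since both observations come from the same component, the likelihood for component k is f_k(x₁)·f_k(x₂).
  p_I = [P(fricative | comp) = 0.24] × [0.24] = 0.0576
  p_II = [P(fricative | comp) = 0.23] × [0.23] = 0.0529
  p_III = [P(fricative | comp) = 0.35] × [0.35] = 0.1225
Multiply by the mixture weights:
  w_I·p_I = 0.45 × 0.0576 = 0.02592
  w_II·p_II = 0.40 × 0.0529 = 0.02116
  w_III·p_III = 0.15 × 0.1225 = 0.018375
Sum: 0.02592 + 0.02116 + 0.018375 = 0.065455
So the posterior for Language I is 0.02592 / 0.065455 ≈ 0.3960.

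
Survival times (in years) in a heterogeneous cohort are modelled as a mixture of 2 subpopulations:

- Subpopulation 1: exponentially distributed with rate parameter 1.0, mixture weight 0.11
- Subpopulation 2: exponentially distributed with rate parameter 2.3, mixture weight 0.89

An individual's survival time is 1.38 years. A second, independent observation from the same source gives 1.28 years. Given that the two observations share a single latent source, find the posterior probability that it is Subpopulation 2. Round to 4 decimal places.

0.5741

P(component k | x) = π_k·f_k(x) / marginal(x), where marginal(x) = Σ_j π_j·f_j(x).
Since both observations come from the same component, the likelihood for component k is f_k(x₁)·f_k(x₂).
  p_1 = [0.251579] × [0.278037] = 0.0699482
  p_2 = [0.0962226] × [0.121106] = 0.0116531
Unnormalised posteriors:
  π_1·p_1 = 0.11 × 0.0699482 = 0.0076943
  π_2·p_2 = 0.89 × 0.0116531 = 0.0103713
Normaliser: 0.0076943 + 0.0103713 = 0.0180656
P(Subpopulation 2 | x) ≈ 0.5741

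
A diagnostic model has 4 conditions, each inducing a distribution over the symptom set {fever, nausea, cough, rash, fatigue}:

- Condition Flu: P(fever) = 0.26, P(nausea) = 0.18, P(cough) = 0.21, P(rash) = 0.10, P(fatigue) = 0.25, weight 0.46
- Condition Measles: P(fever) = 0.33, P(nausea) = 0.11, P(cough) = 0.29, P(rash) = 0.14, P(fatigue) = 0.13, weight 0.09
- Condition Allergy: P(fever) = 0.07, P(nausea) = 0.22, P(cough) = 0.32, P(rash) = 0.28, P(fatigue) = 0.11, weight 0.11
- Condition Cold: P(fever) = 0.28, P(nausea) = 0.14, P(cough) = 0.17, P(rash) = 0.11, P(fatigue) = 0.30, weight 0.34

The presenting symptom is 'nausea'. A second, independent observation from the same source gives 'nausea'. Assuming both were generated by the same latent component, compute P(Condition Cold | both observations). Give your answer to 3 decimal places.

The responsibility of component k is π_k f_k(x) divided by Σ_j π_j f_j(x).
Since both observations come from the same component, the likelihood for component k is f_k(x₁)·f_k(x₂).
  f_Flu = [0.18] × [0.18] = 0.0324
  f_Measles = [0.11] × [0.11] = 0.0121
  f_Allergy = [0.22] × [0.22] = 0.0484
  f_Cold = [0.14] × [0.14] = 0.0196
Multiply by the mixture weights:
  π_Flu·f_Flu = 0.46 × 0.0324 = 0.014904
  π_Measles·f_Measles = 0.09 × 0.0121 = 0.001089
  π_Allergy·f_Allergy = 0.11 × 0.0484 = 0.005324
  π_Cold·f_Cold = 0.34 × 0.0196 = 0.006664
Denominator: 0.014904 + 0.001089 + 0.005324 + 0.006664 = 0.027981
P(Condition Cold | x₁, x₂) ≈ 0.238

0.238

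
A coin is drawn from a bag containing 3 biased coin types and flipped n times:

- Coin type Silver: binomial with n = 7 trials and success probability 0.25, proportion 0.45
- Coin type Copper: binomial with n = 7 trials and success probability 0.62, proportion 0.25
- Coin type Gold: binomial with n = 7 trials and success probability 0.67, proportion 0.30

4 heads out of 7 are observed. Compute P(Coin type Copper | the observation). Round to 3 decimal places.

Apply Bayes' rule: the posterior for each component is proportional to its prior times its likelihood at x.
Evaluate each component's likelihood at the observed value:
  p_Silver = 0.0576782
  p_Copper = 0.283782
  p_Gold = 0.25346
Unnormalised posteriors:
  w_Silver·p_Silver = 0.45 × 0.0576782 = 0.0259552
  w_Copper·p_Copper = 0.25 × 0.283782 = 0.0709456
  w_Gold·p_Gold = 0.30 × 0.25346 = 0.0760379
Sum: 0.0259552 + 0.0709456 + 0.0760379 = 0.172939
P(Coin type Copper | the observation) ≈ 0.410

0.410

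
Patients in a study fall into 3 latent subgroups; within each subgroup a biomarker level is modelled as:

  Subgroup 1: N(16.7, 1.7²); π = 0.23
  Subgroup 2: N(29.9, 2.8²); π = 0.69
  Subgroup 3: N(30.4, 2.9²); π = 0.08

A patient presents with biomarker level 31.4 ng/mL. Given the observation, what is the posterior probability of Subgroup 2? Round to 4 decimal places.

The responsibility of component k is π_k f_k(x) divided by Σ_j π_j f_j(x).
Evaluate each component's likelihood at the observed value:
  p_1 = (1/(1.7·√(2π)))·exp(−(31.4−16.7)²/(2·1.7²)) = 0.234672·exp(-37.38581) = 1.36147e-17
  p_2 = (1/(2.8·√(2π)))·exp(−(31.4−29.9)²/(2·2.8²)) = 0.142479·exp(-0.14349) = 0.123433
  p_3 = (1/(2.9·√(2π)))·exp(−(31.4−30.4)²/(2·2.9²)) = 0.137566·exp(-0.05945) = 0.129626
Multiply by the mixture weights:
  π_1·p_1 = 0.23 × 1.36147e-17 = 3.13139e-18
  π_2·p_2 = 0.69 × 0.123433 = 0.0851691
  π_3·p_3 = 0.08 × 0.129626 = 0.0103701
Normaliser: 3.13139e-18 + 0.0851691 + 0.0103701 = 0.0955392
Responsibility of Subgroup 2: 0.0851691 / 0.0955392 ≈ 0.8915

0.8915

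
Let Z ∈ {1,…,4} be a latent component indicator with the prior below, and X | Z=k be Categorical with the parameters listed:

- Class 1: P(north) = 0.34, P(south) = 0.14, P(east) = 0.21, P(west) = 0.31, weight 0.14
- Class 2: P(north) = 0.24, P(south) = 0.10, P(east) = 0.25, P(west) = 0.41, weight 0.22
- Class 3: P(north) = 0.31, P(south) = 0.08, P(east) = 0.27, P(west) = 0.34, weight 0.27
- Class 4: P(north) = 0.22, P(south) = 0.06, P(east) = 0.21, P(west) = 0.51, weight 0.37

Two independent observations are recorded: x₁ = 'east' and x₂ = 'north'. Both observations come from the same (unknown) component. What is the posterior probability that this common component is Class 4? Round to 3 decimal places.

The responsibility of component k is π_k f_k(x) divided by Σ_j π_j f_j(x).
Since both observations come from the same component, the likelihood for component k is f_k(x₁)·f_k(x₂).
  p_1 = [0.21] × [0.34] = 0.0714
  p_2 = [0.25] × [0.24] = 0.06
  p_3 = [0.27] × [0.31] = 0.0837
  p_4 = [0.21] × [0.22] = 0.0462
Unnormalised posteriors:
  π_1·p_1 = 0.14 × 0.0714 = 0.009996
  π_2·p_2 = 0.22 × 0.06 = 0.0132
  π_3·p_3 = 0.27 × 0.0837 = 0.022599
  π_4·p_4 = 0.37 × 0.0462 = 0.017094
Evidence: 0.009996 + 0.0132 + 0.022599 + 0.017094 = 0.062889
P(Class 4 | x₁, x₂) ≈ 0.272

0.272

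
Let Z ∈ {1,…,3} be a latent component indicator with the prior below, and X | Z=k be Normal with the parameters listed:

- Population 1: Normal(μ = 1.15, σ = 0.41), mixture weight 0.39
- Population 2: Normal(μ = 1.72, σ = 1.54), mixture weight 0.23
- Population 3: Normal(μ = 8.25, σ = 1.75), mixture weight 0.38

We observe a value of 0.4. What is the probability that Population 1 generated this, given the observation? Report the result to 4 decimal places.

Apply Bayes' rule: the posterior for each component is proportional to its prior times its likelihood at x.
Normal densities:
  f_1 = (1/(0.41·√(2π)))·exp(−(0.4−1.15)²/(2·0.41²)) = 0.973030·exp(-1.67311) = 0.182601
  f_2 = (1/(1.54·√(2π)))·exp(−(0.4−1.72)²/(2·1.54²)) = 0.259053·exp(-0.36735) = 0.179412
  f_3 = (1/(1.75·√(2π)))·exp(−(0.4−8.25)²/(2·1.75²)) = 0.227967·exp(-10.06082) = 9.73901e-06
Unnormalised posteriors:
  w_1·f_1 = 0.39 × 0.182601 = 0.0712144
  w_2·f_2 = 0.23 × 0.179412 = 0.0412649
  w_3·f_3 = 0.38 × 9.73901e-06 = 3.70083e-06
Normaliser: 0.0712144 + 0.0412649 + 3.70083e-06 = 0.112483
So the posterior for Population 1 is 0.0712144 / 0.112483 ≈ 0.6331.

0.6331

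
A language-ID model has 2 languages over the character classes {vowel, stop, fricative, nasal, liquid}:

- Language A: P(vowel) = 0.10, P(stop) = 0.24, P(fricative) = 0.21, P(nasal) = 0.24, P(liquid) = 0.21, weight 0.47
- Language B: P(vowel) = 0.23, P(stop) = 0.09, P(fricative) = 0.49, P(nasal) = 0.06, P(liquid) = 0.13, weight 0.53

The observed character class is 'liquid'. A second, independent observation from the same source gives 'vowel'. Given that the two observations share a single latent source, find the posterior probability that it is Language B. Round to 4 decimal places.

0.6162

Posterior ∝ prior × likelihood, so P(k | x) ∝ π_k f_k(x); normalise over all components.
Since both observations come from the same component, the likelihood for component k is f_k(x₁)·f_k(x₂).
  f_A = [0.21] × [0.1] = 0.021
  f_B = [0.13] × [0.23] = 0.0299
Multiply by the mixture weights:
  π_A·f_A = 0.47 × 0.021 = 0.00987
  π_B·f_B = 0.53 × 0.0299 = 0.015847
Marginal: 0.00987 + 0.015847 = 0.025717
So the posterior for Language B is 0.015847 / 0.025717 ≈ 0.6162.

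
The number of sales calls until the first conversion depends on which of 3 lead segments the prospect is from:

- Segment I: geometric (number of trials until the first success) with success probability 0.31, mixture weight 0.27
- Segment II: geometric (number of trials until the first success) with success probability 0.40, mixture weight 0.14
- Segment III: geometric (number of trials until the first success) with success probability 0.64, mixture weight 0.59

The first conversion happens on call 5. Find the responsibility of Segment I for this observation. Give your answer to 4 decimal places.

The responsibility of component k is π_k f_k(x) divided by Σ_j π_j f_j(x).
Component likelihoods at x = 5:
  L_I = 0.31·(1−0.31)^4 = 0.31·0.226671 = 0.0702681
  L_II = 0.40·(1−0.40)^4 = 0.40·0.1296 = 0.05184
  L_III = 0.64·(1−0.64)^4 = 0.64·0.0167962 = 0.0107495
Weight by the priors:
  π_I·L_I = 0.27 × 0.0702681 = 0.0189724
  π_II·L_II = 0.14 × 0.05184 = 0.0072576
  π_III·L_III = 0.59 × 0.0107495 = 0.00634223
Evidence: 0.0189724 + 0.0072576 + 0.00634223 = 0.0325722
So the posterior for Segment I is 0.0189724 / 0.0325722 ≈ 0.5825.

0.5825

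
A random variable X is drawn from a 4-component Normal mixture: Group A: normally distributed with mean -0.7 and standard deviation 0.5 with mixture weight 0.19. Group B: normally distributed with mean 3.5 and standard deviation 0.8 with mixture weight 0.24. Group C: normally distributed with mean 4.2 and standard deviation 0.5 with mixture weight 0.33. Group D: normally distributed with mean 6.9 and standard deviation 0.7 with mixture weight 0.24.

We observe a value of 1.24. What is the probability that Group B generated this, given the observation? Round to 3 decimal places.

Posterior ∝ prior × likelihood, so P(k | x) ∝ π_k f_k(x); normalise over all components.
Component likelihoods at x = 1.24:
  p_A = (1/(0.5·√(2π)))·exp(−(1.24−-0.7)²/(2·0.5²)) = 0.797885·exp(-7.52720) = 0.000429456
  p_B = (1/(0.8·√(2π)))·exp(−(1.24−3.5)²/(2·0.8²)) = 0.498678·exp(-3.99031) = 0.00922252
  p_C = (1/(0.5·√(2π)))·exp(−(1.24−4.2)²/(2·0.5²)) = 0.797885·exp(-17.52320) = 1.95754e-08
  p_D = (1/(0.7·√(2π)))·exp(−(1.24−6.9)²/(2·0.7²)) = 0.569918·exp(-32.68939) = 3.62236e-15
Prior × likelihood for each component:
  π_A·p_A = 0.19 × 0.000429456 = 8.15966e-05
  π_B·p_B = 0.24 × 0.00922252 = 0.0022134
  π_C·p_C = 0.33 × 1.95754e-08 = 6.45989e-09
  π_D·p_D = 0.24 × 3.62236e-15 = 8.69366e-16
Marginal: 8.15966e-05 + 0.0022134 + 6.45989e-09 + 8.69366e-16 = 0.00229501
So the posterior for Group B is 0.0022134 / 0.00229501 ≈ 0.964.

0.964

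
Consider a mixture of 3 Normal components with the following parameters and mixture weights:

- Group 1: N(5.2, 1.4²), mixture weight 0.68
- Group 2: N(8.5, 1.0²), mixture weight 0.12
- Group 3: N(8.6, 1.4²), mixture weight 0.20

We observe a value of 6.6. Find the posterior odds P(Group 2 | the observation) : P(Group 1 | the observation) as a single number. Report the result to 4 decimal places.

The posterior odds equal the prior odds times the likelihood ratio: (P(Z=i)/P(Z=j))·(f_i(x)/f_j(x)).
Normal densities:
  f_1 = 0.172836
  f_2 = 0.0656158
  f_3 = 0.102713
0.0078739 / 0.117529 ≈ 0.0670

0.0670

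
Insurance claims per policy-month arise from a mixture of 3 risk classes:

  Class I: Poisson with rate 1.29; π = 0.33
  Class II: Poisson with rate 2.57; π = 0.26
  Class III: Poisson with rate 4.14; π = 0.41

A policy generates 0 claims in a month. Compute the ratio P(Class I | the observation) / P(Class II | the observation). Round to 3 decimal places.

The posterior odds equal the prior odds times the likelihood ratio: (P(Z=i)/P(Z=j))·(f_i(x)/f_j(x)).
Component likelihoods at x = 0 claims:
  L_I = 0.275271
  L_II = 0.0765355
  L_III = 0.0159229
Odds = (0.33/0.26) × (0.275271/0.0765355) = 1.26923 × 3.59664 ≈ 4.565

4.565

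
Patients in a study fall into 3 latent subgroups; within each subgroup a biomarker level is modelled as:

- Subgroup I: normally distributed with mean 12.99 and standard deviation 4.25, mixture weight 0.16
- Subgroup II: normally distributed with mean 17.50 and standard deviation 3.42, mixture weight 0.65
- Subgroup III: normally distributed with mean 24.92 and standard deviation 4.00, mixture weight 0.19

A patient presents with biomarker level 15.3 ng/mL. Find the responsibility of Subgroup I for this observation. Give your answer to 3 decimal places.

0.171

By Bayes' theorem, P(k | x) = w_k f_k(x) / Σ_j w_j f_j(x).
Evaluate each component's likelihood at the observed value:
  L_I = 0.0809787
  L_II = 0.0948479
  L_III = 0.00553178
Multiply by the mixture weights:
  w_I·L_I = 0.16 × 0.0809787 = 0.0129566
  w_II·L_II = 0.65 × 0.0948479 = 0.0616512
  w_III·L_III = 0.19 × 0.00553178 = 0.00105104
Evidence: 0.0129566 + 0.0616512 + 0.00105104 = 0.0756588
Responsibility of Subgroup I: 0.0129566 / 0.0756588 ≈ 0.171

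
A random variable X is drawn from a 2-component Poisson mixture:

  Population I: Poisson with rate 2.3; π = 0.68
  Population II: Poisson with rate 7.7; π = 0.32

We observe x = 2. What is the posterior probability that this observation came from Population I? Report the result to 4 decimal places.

0.9767

By Bayes' theorem, P(k | x) = P(Z=k) f_k(x) / Σ_j P(Z=j) f_j(x).
Component likelihoods at x = 2:
  L_I = e^(−2.3)·2.3^2/2! = 0.265185
  L_II = e^(−7.7)·7.7^2/2! = 0.0134241
Multiply by the mixture weights:
  P(Z=I)·L_I = 0.68 × 0.265185 = 0.180326
  P(Z=II)·L_II = 0.32 × 0.0134241 = 0.0042957
Denominator: 0.180326 + 0.0042957 = 0.184621
P(Population I | 2) ≈ 0.9767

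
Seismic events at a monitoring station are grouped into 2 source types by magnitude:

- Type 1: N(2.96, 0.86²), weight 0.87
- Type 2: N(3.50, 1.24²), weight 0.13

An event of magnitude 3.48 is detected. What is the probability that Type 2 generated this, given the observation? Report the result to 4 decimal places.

0.1106

Apply Bayes' rule: the posterior for each component is proportional to its prior times its likelihood at x.
Evaluate each component's likelihood at the observed value:
  p_1 = 0.386386
  p_2 = 0.321686
Multiply by the mixture weights:
  π_1·p_1 = 0.87 × 0.386386 = 0.336156
  π_2·p_2 = 0.13 × 0.321686 = 0.0418192
Normaliser: 0.336156 + 0.0418192 = 0.377975
Responsibility of Type 2: 0.0418192 / 0.377975 ≈ 0.1106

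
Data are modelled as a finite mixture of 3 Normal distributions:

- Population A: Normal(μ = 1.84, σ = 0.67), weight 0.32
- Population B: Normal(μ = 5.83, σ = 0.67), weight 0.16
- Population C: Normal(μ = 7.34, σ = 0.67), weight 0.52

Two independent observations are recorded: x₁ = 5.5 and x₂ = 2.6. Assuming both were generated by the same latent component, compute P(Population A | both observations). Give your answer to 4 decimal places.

0.0419

Apply Bayes' rule: the posterior for each component is proportional to its prior times its likelihood at x.
Since both observations come from the same component, the likelihood for component k is f_k(x₁)·f_k(x₂).
  L_A = [(1/(0.67·√(2π)))·exp(−(5.5−1.84)²/(2·0.67²)) = 0.595436·exp(-14.92047) = 1.97223e-07] × [0.312919] = 6.17146e-08
  L_B = [(1/(0.67·√(2π)))·exp(−(5.5−5.83)²/(2·0.67²)) = 0.595436·exp(-0.12130) = 0.52742] × [5.34698e-06] = 2.82011e-06
  L_C = [(1/(0.67·√(2π)))·exp(−(5.5−7.34)²/(2·0.67²)) = 0.595436·exp(-3.77100) = 0.0137124] × [8.06382e-12] = 1.10574e-13
Multiply by the mixture weights:
  π_A·L_A = 0.32 × 6.17146e-08 = 1.97487e-08
  π_B·L_B = 0.16 × 2.82011e-06 = 4.51217e-07
  π_C·L_C = 0.52 × 1.10574e-13 = 5.74985e-14
Sum: 1.97487e-08 + 4.51217e-07 + 5.74985e-14 = 4.70966e-07
P(Population A | x₁,x₂) = 1.97487e-08 / 4.70966e-07 ≈ 0.0419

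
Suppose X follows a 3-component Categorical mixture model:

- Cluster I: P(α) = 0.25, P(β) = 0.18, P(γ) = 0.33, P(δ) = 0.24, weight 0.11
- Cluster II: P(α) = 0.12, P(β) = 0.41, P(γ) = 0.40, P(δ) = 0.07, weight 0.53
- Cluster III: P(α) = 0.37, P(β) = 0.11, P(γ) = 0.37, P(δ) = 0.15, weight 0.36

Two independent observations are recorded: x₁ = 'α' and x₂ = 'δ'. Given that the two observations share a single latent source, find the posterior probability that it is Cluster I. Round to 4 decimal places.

The responsibility of component k is π_k f_k(x) divided by Σ_j π_j f_j(x).
Since both observations come from the same component, the likelihood for component k is f_k(x₁)·f_k(x₂).
  p_I = [0.25] × [0.24] = 0.06
  p_II = [0.12] × [0.07] = 0.0084
  p_III = [0.37] × [0.15] = 0.0555
Unnormalised posteriors:
  π_I·p_I = 0.11 × 0.06 = 0.0066
  π_II·p_II = 0.53 × 0.0084 = 0.004452
  π_III·p_III = 0.36 × 0.0555 = 0.01998
Sum: 0.0066 + 0.004452 + 0.01998 = 0.031032
P(Cluster I | data) = 0.0066 / 0.031032 ≈ 0.2127

0.2127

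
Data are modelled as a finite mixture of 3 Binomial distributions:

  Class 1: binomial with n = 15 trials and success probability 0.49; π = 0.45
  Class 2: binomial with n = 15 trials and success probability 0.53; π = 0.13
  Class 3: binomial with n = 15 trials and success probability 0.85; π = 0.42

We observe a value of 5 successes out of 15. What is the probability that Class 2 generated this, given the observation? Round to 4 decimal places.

P(component k | x) = π_k·f_k(x) / marginal(x), where marginal(x) = Σ_j π_j·f_j(x).
Component likelihoods at x = 5 successes out of 15:
  L_1 = C(15,5)·0.49^5·0.51^10 = 3003·0.0282475·0.00119042 = 0.10098
  L_2 = C(15,5)·0.53^5·0.47^10 = 3003·0.0418195·0.000525991 = 0.0660562
  L_3 = C(15,5)·0.85^5·0.15^10 = 3003·0.443705·5.7665e-09 = 7.68356e-06
Weight by the priors:
  π_1·L_1 = 0.45 × 0.10098 = 0.0454412
  π_2·L_2 = 0.13 × 0.0660562 = 0.0085873
  π_3·L_3 = 0.42 × 7.68356e-06 = 3.2271e-06
Sum: 0.0454412 + 0.0085873 + 3.2271e-06 = 0.0540317
Responsibility of Class 2: 0.0085873 / 0.0540317 ≈ 0.1589

0.1589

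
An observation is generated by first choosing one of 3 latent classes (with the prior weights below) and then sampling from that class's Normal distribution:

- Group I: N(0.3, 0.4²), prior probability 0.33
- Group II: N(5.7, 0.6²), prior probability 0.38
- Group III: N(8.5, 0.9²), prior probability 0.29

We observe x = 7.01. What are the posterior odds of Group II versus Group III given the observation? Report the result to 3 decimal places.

0.714

Since P(k|x) ∝ π_k f_k(x), the posterior odds are π_i f_i(x) / (π_j f_j(x)).
Evaluate each component's likelihood at the observed value:
  L_I = 7.82494e-62
  L_II = 0.0613239
  L_III = 0.112589
0.0233031 / 0.0326508 ≈ 0.714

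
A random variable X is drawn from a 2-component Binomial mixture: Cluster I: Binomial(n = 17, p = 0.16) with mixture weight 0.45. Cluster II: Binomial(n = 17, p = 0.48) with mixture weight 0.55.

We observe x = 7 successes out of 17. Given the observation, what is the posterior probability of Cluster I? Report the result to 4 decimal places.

The responsibility of component k is w_k f_k(x) divided by Σ_j w_j f_j(x).
Binomial probabilities:
  L_I = 0.00913078
  L_II = 0.165043
Multiply by the mixture weights:
  w_I·L_I = 0.45 × 0.00913078 = 0.00410885
  w_II·L_II = 0.55 × 0.165043 = 0.0907736
Evidence: 0.00410885 + 0.0907736 = 0.0948825
P(Cluster I | the observation) ≈ 0.0433

0.0433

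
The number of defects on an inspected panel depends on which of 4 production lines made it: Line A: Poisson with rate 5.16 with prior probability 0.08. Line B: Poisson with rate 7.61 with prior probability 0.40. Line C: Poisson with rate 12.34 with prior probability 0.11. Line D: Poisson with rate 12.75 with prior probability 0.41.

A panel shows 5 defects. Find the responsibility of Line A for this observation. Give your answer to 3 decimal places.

0.231

By Bayes' theorem, P(k | x) = π_k f_k(x) / Σ_j π_j f_j(x).
Poisson probabilities:
  L_A = e^(−5.16)·5.16^5/5! = 0.175028
  L_B = e^(−7.61)·7.61^5/5! = 0.105381
  L_C = e^(−12.34)·12.34^5/5! = 0.010428
  L_D = e^(−12.75)·12.75^5/5! = 0.0081492
Prior × likelihood for each component:
  π_A·L_A = 0.08 × 0.175028 = 0.0140022
  π_B·L_B = 0.40 × 0.105381 = 0.0421523
  π_C·L_C = 0.11 × 0.010428 = 0.00114708
  π_D·L_D = 0.41 × 0.0081492 = 0.00334117
Evidence: 0.0140022 + 0.0421523 + 0.00114708 + 0.00334117 = 0.0606428
P(Line A | x) ≈ 0.231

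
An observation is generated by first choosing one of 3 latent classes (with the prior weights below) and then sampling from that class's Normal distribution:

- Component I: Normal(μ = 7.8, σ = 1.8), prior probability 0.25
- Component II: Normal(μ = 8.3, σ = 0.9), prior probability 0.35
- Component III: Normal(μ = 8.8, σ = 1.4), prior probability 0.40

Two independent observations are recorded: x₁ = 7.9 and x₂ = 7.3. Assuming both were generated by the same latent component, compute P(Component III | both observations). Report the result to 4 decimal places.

Apply Bayes' rule: the posterior for each component is proportional to its prior times its likelihood at x.
Since both observations come from the same component, the likelihood for component k is f_k(x₁)·f_k(x₂).
  L_I = [0.221293] × [0.213247] = 0.04719
  L_II = [0.401582] × [0.239103] = 0.0960194
  L_III = [0.231762] × [0.160511] = 0.0372005
Multiply by the mixture weights:
  π_I·L_I = 0.25 × 0.04719 = 0.0117975
  π_II·L_II = 0.35 × 0.0960194 = 0.0336068
  π_III·L_III = 0.40 × 0.0372005 = 0.0148802
Denominator: 0.0117975 + 0.0336068 + 0.0148802 = 0.0602845
So the posterior for Component III is 0.0148802 / 0.0602845 ≈ 0.2468.

0.2468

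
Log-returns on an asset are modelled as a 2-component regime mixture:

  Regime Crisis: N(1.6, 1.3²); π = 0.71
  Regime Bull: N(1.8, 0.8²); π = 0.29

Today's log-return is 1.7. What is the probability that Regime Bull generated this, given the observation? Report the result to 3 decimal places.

0.398

Posterior ∝ prior × likelihood, so P(k | x) ∝ π_k f_k(x); normalise over all components.
Evaluate each component's likelihood at the observed value:
  f_Crisis = 0.305972
  f_Bull = 0.494797
Multiply by the mixture weights:
  π_Crisis·f_Crisis = 0.71 × 0.305972 = 0.21724
  π_Bull·f_Bull = 0.29 × 0.494797 = 0.143491
Sum: 0.21724 + 0.143491 = 0.360731
So the posterior for Regime Bull is 0.143491 / 0.360731 ≈ 0.398.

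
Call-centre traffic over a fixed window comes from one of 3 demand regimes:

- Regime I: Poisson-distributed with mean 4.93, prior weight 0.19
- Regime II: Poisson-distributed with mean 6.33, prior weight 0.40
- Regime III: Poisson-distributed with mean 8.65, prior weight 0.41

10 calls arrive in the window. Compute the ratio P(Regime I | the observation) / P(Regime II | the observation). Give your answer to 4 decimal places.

0.1582

The posterior odds equal the prior odds times the likelihood ratio: (P(Z=i)/P(Z=j))·(f_i(x)/f_j(x)).
Poisson probabilities:
  L_I = 0.0168902
  L_II = 0.0507213
  L_III = 0.113175
Posterior odds = (P(Z=I)·L_I) / (P(Z=II)·L_II) = (0.19·0.0168902) / (0.40·0.0507213) = 0.00320913 / 0.0202885 ≈ 0.1582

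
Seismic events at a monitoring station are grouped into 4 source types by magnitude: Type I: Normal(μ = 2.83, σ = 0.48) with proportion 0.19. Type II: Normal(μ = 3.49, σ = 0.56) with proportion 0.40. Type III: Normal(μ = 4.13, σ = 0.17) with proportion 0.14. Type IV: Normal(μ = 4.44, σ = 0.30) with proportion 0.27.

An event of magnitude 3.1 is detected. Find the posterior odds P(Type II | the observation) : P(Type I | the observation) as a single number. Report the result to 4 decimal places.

1.6586

Only the two components matter; the odds are (π_i f_i(x)) / (π_j f_j(x)).
Evaluate each component's likelihood at the observed value:
  f_I = (1/(0.48·√(2π)))·exp(−(3.1−2.83)²/(2·0.48²)) = 0.831130·exp(-0.15820) = 0.709516
  f_II = (1/(0.56·√(2π)))·exp(−(3.1−3.49)²/(2·0.56²)) = 0.712397·exp(-0.24251) = 0.558988
  f_III = (1/(0.17·√(2π)))·exp(−(3.1−4.13)²/(2·0.17²)) = 2.346719·exp(-18.35467) = 2.50685e-08
  f_IV = (1/(0.30·√(2π)))·exp(−(3.1−4.44)²/(2·0.30²)) = 1.329808·exp(-9.97556) = 6.18671e-05
Odds = (0.40/0.19) × (0.558988/0.709516) = 2.10526 × 0.787845 ≈ 1.6586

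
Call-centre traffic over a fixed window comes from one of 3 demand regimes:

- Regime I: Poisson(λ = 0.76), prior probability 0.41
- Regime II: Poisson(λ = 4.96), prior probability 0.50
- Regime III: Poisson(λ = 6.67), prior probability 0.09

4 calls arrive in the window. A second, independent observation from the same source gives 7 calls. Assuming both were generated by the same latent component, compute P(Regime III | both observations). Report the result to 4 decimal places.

0.1328

Posterior ∝ prior × likelihood, so P(k | x) ∝ w_k f_k(x); normalise over all components.
Since both observations come from the same component, the likelihood for component k is f_k(x₁)·f_k(x₂).
  L_I = [e^(−0.76)·0.76^4/4! = 0.00650099] × [1.35894e-05] = 8.83446e-08
  L_II = [e^(−4.96)·4.96^4/4! = 0.176854] × [0.102764] = 0.0181742
  L_III = [e^(−6.67)·6.67^4/4! = 0.104604] × [0.147811] = 0.0154616
Unnormalised posteriors:
  w_I·L_I = 0.41 × 8.83446e-08 = 3.62213e-08
  w_II·L_II = 0.50 × 0.0181742 = 0.0090871
  w_III·L_III = 0.09 × 0.0154616 = 0.00139154
Sum: 3.62213e-08 + 0.0090871 + 0.00139154 = 0.0104787
So the posterior for Regime III is 0.00139154 / 0.0104787 ≈ 0.1328.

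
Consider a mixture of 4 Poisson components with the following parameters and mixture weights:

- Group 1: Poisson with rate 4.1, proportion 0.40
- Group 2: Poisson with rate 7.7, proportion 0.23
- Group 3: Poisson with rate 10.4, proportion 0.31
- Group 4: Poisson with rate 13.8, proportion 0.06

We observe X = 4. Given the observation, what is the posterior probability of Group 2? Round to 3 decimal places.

0.156

By Bayes' theorem, P(k | x) = π_k f_k(x) / Σ_j π_j f_j(x).
Component likelihoods at x = 4:
  f_1 = e^(−4.1)·4.1^4/4! = 0.195127
  f_2 = e^(−7.7)·7.7^4/4! = 0.0663261
  f_3 = e^(−10.4)·10.4^4/4! = 0.014834
  f_4 = e^(−13.8)·13.8^4/4! = 0.00153476
Multiply by the mixture weights:
  π_1·f_1 = 0.40 × 0.195127 = 0.0780507
  π_2·f_2 = 0.23 × 0.0663261 = 0.015255
  π_3·f_3 = 0.31 × 0.014834 = 0.00459855
  π_4·f_4 = 0.06 × 0.00153476 = 9.20858e-05
Evidence: 0.0780507 + 0.015255 + 0.00459855 + 9.20858e-05 = 0.0979963
P(Group 2 | 4) = 0.015255 / 0.0979963 ≈ 0.156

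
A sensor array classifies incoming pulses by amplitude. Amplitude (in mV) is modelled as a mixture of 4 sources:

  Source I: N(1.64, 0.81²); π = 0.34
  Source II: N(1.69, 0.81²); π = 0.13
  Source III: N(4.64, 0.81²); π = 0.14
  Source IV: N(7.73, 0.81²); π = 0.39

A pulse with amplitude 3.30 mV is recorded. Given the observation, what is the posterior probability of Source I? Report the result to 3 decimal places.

0.437

Apply Bayes' rule: the posterior for each component is proportional to its prior times its likelihood at x.
Normal densities:
  L_I = 0.0603133
  L_II = 0.0683166
  L_III = 0.125355
  L_IV = 1.57484e-07
Multiply by the mixture weights:
  π_I·L_I = 0.34 × 0.0603133 = 0.0205065
  π_II·L_II = 0.13 × 0.0683166 = 0.00888116
  π_III·L_III = 0.14 × 0.125355 = 0.0175497
  π_IV·L_IV = 0.39 × 1.57484e-07 = 6.14188e-08
Marginal: 0.0205065 + 0.00888116 + 0.0175497 + 6.14188e-08 = 0.0469374
P(Source I | x) ≈ 0.437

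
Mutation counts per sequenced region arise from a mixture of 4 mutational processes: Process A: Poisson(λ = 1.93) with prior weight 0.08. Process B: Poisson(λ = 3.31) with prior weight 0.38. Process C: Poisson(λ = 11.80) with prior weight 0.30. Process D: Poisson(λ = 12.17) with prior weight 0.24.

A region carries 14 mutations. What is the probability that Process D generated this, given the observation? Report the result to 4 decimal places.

Apply Bayes' rule: the posterior for each component is proportional to its prior times its likelihood at x.
Poisson probabilities:
  f_A = 1.65655e-08
  f_B = 7.93723e-06
  f_C = 0.0873504
  f_D = 0.09296
Weight by the priors:
  P(Z=A)·f_A = 0.08 × 1.65655e-08 = 1.32524e-09
  P(Z=B)·f_B = 0.38 × 7.93723e-06 = 3.01615e-06
  P(Z=C)·f_C = 0.30 × 0.0873504 = 0.0262051
  P(Z=D)·f_D = 0.24 × 0.09296 = 0.0223104
Sum: 1.32524e-09 + 3.01615e-06 + 0.0262051 + 0.0223104 = 0.0485185
So the posterior for Process D is 0.0223104 / 0.0485185 ≈ 0.4598.

0.4598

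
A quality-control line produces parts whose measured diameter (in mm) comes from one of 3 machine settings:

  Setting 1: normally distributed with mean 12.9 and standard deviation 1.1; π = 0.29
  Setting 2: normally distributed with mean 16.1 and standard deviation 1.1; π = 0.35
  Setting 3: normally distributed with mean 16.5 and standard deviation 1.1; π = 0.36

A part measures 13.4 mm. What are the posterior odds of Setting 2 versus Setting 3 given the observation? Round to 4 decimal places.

2.5358

Since P(k|x) ∝ π_k f_k(x), the posterior odds are π_i f_i(x) / (π_j f_j(x)).
Evaluate each component's likelihood at the observed value:
  L_1 = (1/(1.1·√(2π)))·exp(−(13.4−12.9)²/(2·1.1²)) = 0.362675·exp(-0.10331) = 0.327079
  L_2 = (1/(1.1·√(2π)))·exp(−(13.4−16.1)²/(2·1.1²)) = 0.362675·exp(-3.01240) = 0.0178341
  L_3 = (1/(1.1·√(2π)))·exp(−(13.4−16.5)²/(2·1.1²)) = 0.362675·exp(-3.97107) = 0.00683757
0.00624192 / 0.00246152 ≈ 2.5358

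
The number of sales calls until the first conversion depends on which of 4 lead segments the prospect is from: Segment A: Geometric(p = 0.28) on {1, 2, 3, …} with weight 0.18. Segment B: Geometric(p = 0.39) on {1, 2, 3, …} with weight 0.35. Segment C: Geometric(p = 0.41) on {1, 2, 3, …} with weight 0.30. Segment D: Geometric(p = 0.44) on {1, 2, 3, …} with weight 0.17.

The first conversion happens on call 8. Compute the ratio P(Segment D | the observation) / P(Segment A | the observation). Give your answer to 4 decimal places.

Since P(k|x) ∝ P(Z=k) f_k(x), the posterior odds are P(Z=i) f_i(x) / (P(Z=j) f_j(x)).
Evaluate each component's likelihood at the observed value:
  L_A = 0.28·(1−0.28)^7 = 0.28·0.100306 = 0.0280857
  L_B = 0.39·(1−0.39)^7 = 0.39·0.0314274 = 0.0122567
  L_C = 0.41·(1−0.41)^7 = 0.41·0.0248865 = 0.0102035
  L_D = 0.44·(1−0.44)^7 = 0.44·0.0172709 = 0.00759922
0.00129187 / 0.00505543 ≈ 0.2555

0.2555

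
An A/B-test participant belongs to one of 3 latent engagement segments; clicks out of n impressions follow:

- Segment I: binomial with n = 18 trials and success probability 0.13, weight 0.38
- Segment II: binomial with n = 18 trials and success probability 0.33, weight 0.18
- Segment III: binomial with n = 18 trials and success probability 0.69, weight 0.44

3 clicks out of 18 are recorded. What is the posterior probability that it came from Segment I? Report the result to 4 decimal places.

0.8665

Apply Bayes' rule: the posterior for each component is proportional to its prior times its likelihood at x.
Evaluate each component's likelihood at the observed value:
  L_I = C(18,3)·0.13^3·0.87^15 = 816·0.002197·0.123819 = 0.221978
  L_II = C(18,3)·0.33^3·0.67^15 = 816·0.035937·0.00246106 = 0.0721696
  L_III = C(18,3)·0.69^3·0.31^15 = 816·0.328509·2.34653e-08 = 6.29018e-06
Multiply by the mixture weights:
  w_I·L_I = 0.38 × 0.221978 = 0.0843515
  w_II·L_II = 0.18 × 0.0721696 = 0.0129905
  w_III·L_III = 0.44 × 6.29018e-06 = 2.76768e-06
Sum: 0.0843515 + 0.0129905 + 2.76768e-06 = 0.0973447
P(Segment I | 3 clicks out of 18) ≈ 0.8665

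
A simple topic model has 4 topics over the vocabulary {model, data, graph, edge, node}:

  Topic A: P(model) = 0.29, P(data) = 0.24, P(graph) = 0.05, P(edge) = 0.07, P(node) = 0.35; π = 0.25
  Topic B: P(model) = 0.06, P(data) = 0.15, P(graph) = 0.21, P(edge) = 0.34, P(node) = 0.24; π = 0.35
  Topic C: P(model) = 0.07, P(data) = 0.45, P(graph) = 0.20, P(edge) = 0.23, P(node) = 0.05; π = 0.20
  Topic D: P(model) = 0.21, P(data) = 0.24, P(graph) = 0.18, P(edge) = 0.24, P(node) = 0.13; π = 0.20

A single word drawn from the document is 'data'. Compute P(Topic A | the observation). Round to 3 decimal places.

0.240

Posterior ∝ prior × likelihood, so P(k | x) ∝ π_k f_k(x); normalise over all components.
Evaluate each component's likelihood at the observed value:
  f_A = P(data | comp) = 0.24
  f_B = P(data | comp) = 0.15
  f_C = P(data | comp) = 0.45
  f_D = P(data | comp) = 0.24
Unnormalised posteriors:
  π_A·f_A = 0.25 × 0.24 = 0.06
  π_B·f_B = 0.35 × 0.15 = 0.0525
  π_C·f_C = 0.20 × 0.45 = 0.09
  π_D·f_D = 0.20 × 0.24 = 0.048
Normaliser: 0.06 + 0.0525 + 0.09 + 0.048 = 0.2505
P(Topic A | the observation) ≈ 0.240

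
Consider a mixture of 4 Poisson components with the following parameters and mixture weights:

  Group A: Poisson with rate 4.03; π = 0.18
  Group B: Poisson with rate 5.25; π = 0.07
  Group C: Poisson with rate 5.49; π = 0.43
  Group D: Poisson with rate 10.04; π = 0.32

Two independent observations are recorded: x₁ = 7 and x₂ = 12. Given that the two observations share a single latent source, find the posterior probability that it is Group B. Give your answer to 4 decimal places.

0.0124

Apply Bayes' rule: the posterior for each component is proportional to its prior times its likelihood at x.
Since both observations come from the same component, the likelihood for component k is f_k(x₁)·f_k(x₂).
  f_A = [e^(−4.03)·4.03^7/7! = 0.0608833] × [0.000680953] = 4.14586e-05
  f_B = [e^(−5.25)·5.25^7/7! = 0.114456] × [0.00480318] = 0.000549752
  f_C = [e^(−5.49)·5.49^7/7! = 0.123112] × [0.00646033] = 0.000795341
  f_D = [e^(−10.04)·10.04^7/7! = 0.0889998] × [0.0955325] = 0.00850237
Weight by the priors:
  π_A·f_A = 0.18 × 4.14586e-05 = 7.46255e-06
  π_B·f_B = 0.07 × 0.000549752 = 3.84827e-05
  π_C·f_C = 0.43 × 0.000795341 = 0.000341997
  π_D·f_D = 0.32 × 0.00850237 = 0.00272076
Sum: 7.46255e-06 + 3.84827e-05 + 0.000341997 + 0.00272076 = 0.0031087
P(Group B | data) ≈ 0.0124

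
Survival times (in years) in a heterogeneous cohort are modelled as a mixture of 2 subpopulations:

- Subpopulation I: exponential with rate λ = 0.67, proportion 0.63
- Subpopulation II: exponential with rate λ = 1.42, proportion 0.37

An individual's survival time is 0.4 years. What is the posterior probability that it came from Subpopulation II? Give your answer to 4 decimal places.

Apply Bayes' rule: the posterior for each component is proportional to its prior times its likelihood at x.
Exponential densities:
  p_I = 0.512488
  p_II = 0.804654
Unnormalised posteriors:
  π_I·p_I = 0.63 × 0.512488 = 0.322868
  π_II·p_II = 0.37 × 0.804654 = 0.297722
Sum: 0.322868 + 0.297722 = 0.620589
So the posterior for Subpopulation II is 0.297722 / 0.620589 ≈ 0.4797.

0.4797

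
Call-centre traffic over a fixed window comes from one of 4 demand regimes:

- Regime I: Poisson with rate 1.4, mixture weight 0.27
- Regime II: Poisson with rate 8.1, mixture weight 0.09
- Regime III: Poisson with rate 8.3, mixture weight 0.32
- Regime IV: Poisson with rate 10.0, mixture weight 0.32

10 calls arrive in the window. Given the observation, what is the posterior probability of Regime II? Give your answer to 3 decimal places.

The responsibility of component k is π_k f_k(x) divided by Σ_j π_j f_j(x).
Component likelihoods at x = 10 calls:
  L_I = e^(−1.4)·1.4^10/10! = 1.96564e-06
  L_II = e^(−8.1)·8.1^10/10! = 0.101696
  L_III = e^(−8.3)·8.3^10/10! = 0.106261
  L_IV = e^(−10.0)·10.0^10/10! = 0.12511
Multiply by the mixture weights:
  π_I·L_I = 0.27 × 1.96564e-06 = 5.30724e-07
  π_II·L_II = 0.09 × 0.101696 = 0.0091526
  π_III·L_III = 0.32 × 0.106261 = 0.0340035
  π_IV·L_IV = 0.32 × 0.12511 = 0.0400352
Evidence: 5.30724e-07 + 0.0091526 + 0.0340035 + 0.0400352 = 0.0831918
P(Regime II | 10 calls) ≈ 0.110

0.110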